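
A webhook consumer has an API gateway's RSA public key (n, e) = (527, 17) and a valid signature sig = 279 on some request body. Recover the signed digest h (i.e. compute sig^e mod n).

sig^2 ≡ 279^2 = 77841 ≡ 372
sig^4 ≡ 372^2 = 138384 ≡ 310
sig^8 ≡ 310^2 = 96100 ≡ 186
sig^16 ≡ 186^2 = 34596 ≡ 341
17 = 16 + 1, so sig^17 ≡ 341·279 ≡ 279 (mod 527)

279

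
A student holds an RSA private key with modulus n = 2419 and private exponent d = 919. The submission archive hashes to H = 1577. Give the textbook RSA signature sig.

1776

H^2 ≡ 1577^2 = 2486929 ≡ 197
H^4 ≡ 197^2 = 38809 ≡ 105
H^8 ≡ 105^2 = 11025 ≡ 1349
H^16 ≡ 1349^2 = 1819801 ≡ 713
H^32 ≡ 713^2 = 508369 ≡ 379
H^64 ≡ 379^2 = 143641 ≡ 920
H^128 ≡ 920^2 = 846400 ≡ 2169
H^256 ≡ 2169^2 = 4704561 ≡ 2025
H^512 ≡ 2025^2 = 4100625 ≡ 420
919 = 512 + 256 + 128 + 16 + 4 + 2 + 1, so H^919 ≡ 420·2025·2169·713·105·197·1577 ≡ 1776 (mod 2419)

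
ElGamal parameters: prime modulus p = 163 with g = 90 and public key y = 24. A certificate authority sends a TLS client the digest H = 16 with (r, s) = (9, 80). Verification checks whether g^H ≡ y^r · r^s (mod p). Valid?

yes

Left side g^H mod p:
90^2 = 8100 ≡ 113
90^4 ≡ 113^2 = 12769 ≡ 55
90^8 ≡ 55^2 = 3025 ≡ 91
90^16 ≡ 91^2 = 8281 ≡ 131
Right side y^r · r^s mod p:
24^2 = 576 ≡ 87
24^4 ≡ 87^2 = 7569 ≡ 71
24^8 ≡ 71^2 = 5041 ≡ 151
9 = 8 + 1, so 24^9 ≡ 151·24 ≡ 38 (mod 163)
9^2 = 81
9^4 ≡ 81^2 = 6561 ≡ 41
9^8 ≡ 41^2 = 1681 ≡ 51
9^16 ≡ 51^2 = 2601 ≡ 156
9^32 ≡ 156^2 = 24336 ≡ 49
9^64 ≡ 49^2 = 2401 ≡ 119
80 = 64 + 16, so 9^80 ≡ 119·156 ≡ 145 (mod 163)
38·145 = 5510 ≡ 131 (mod 163)
131 ≡ 131 (mod 163), so the signature is genuine.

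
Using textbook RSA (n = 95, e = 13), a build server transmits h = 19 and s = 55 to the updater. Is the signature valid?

invalid

s^2 ≡ 55^2 = 3025 ≡ 80
s^4 ≡ 80^2 = 6400 ≡ 35
s^8 ≡ 35^2 = 1225 ≡ 85
13 = 8 + 4 + 1, so s^13 ≡ 85·35·55 ≡ 35 (mod 95)
The recovered value 35 does not match the digest 19.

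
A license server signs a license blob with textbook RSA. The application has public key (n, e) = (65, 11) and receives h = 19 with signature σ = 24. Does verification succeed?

Squares mod 65: σ^1≡24, σ^2≡56, σ^4≡16, σ^8≡61
11 = 8 + 2 + 1, so σ^11 ≡ 61·56·24 ≡ 19 (mod 65)
19 = h, so the signature checks out.

passes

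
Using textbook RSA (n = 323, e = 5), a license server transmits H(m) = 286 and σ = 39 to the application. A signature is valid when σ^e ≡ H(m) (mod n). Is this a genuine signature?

genuine

σ^2 ≡ 39^2 = 1521 ≡ 229
σ^4 ≡ 229^2 = 52441 ≡ 115
5 = 4 + 1, so σ^5 ≡ 115·39 ≡ 286 (mod 323)
286 = H(m), so the signature checks out.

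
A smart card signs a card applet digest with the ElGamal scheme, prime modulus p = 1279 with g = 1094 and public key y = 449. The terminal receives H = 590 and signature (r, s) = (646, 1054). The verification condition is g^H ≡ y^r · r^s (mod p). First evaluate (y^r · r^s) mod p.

Squares mod 1279: 449^1≡449, 449^2≡798, 449^4≡1141, 449^8≡1138, 449^16≡696, 449^32≡954, 449^64≡747, 449^128≡365, 449^256≡209, 449^512≡195
646 = 512 + 128 + 4 + 2, so 449^646 ≡ 195·365·1141·798 ≡ 815 (mod 1279)
Squares mod 1279: 646^1≡646, 646^2≡362, 646^4≡586, 646^8≡624, 646^16≡560, 646^32≡245, 646^64≡1191, 646^128≡70, 646^256≡1063, 646^512≡612, 646^1024≡1076
1054 = 1024 + 16 + 8 + 4 + 2, so 646^1054 ≡ 1076·560·624·586·362 ≡ 64 (mod 1279)
y^r · r^s ≡ 815·64 = 52160 ≡ 1000 (mod 1279)

1000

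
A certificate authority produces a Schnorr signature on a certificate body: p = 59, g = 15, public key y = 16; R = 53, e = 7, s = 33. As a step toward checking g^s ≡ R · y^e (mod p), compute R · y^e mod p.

16^7 mod 59 = 29
R · y^e ≡ 53·29 = 1537 ≡ 3 (mod 59)

3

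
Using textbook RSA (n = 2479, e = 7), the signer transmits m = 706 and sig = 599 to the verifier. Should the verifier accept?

reject

Squares mod 2479: sig^1≡599, sig^2≡1825, sig^4≡1328
7 = 4 + 2 + 1, so sig^7 ≡ 1328·1825·599 ≡ 1773 (mod 2479)
sig^7 mod 2479 = 1773, but m = 706.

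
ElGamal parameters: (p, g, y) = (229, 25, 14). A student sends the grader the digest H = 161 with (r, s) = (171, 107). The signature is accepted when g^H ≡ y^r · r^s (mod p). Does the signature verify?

Left side g^H mod p:
25^2 = 625 ≡ 167
25^4 ≡ 167^2 = 27889 ≡ 180
25^8 ≡ 180^2 = 32400 ≡ 111
25^16 ≡ 111^2 = 12321 ≡ 184
25^32 ≡ 184^2 = 33856 ≡ 193
25^64 ≡ 193^2 = 37249 ≡ 151
25^128 ≡ 151^2 = 22801 ≡ 130
161 = 128 + 32 + 1, so 25^161 ≡ 130·193·25 ≡ 19 (mod 229)
Right side y^r · r^s mod p:
14^2 = 196
14^4 ≡ 196^2 = 38416 ≡ 173
14^8 ≡ 173^2 = 29929 ≡ 159
14^16 ≡ 159^2 = 25281 ≡ 91
14^32 ≡ 91^2 = 8281 ≡ 37
14^64 ≡ 37^2 = 1369 ≡ 224
14^128 ≡ 224^2 = 50176 ≡ 25
171 = 128 + 32 + 8 + 2 + 1, so 14^171 ≡ 25·37·159·196·14 ≡ 1 (mod 229)
171^2 = 29241 ≡ 158
171^4 ≡ 158^2 = 24964 ≡ 3
171^8 ≡ 3^2 = 9
171^16 ≡ 9^2 = 81
171^32 ≡ 81^2 = 6561 ≡ 149
171^64 ≡ 149^2 = 22201 ≡ 217
107 = 64 + 32 + 8 + 2 + 1, so 171^107 ≡ 217·149·9·158·171 ≡ 19 (mod 229)
1·19 = 19 ≡ 19 (mod 229)
19 ≡ 19 (mod 229), so the signature is genuine.

verifies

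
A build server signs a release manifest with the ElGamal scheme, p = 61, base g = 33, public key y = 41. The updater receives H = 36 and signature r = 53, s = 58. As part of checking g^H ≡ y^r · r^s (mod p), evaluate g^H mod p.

33^2 = 1089 ≡ 52
33^4 ≡ 52^2 = 2704 ≡ 20
33^8 ≡ 20^2 = 400 ≡ 34
33^16 ≡ 34^2 = 1156 ≡ 58
33^32 ≡ 58^2 = 3364 ≡ 9
36 = 32 + 4, so 33^36 ≡ 9·20 ≡ 58 (mod 61)

58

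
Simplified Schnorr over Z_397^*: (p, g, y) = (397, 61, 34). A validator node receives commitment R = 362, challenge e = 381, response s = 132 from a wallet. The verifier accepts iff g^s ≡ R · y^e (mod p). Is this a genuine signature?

g^s mod p:
61^132 mod 397 = 362
R · y^e mod p:
34^381 mod 397 = 1
362·1 = 362 ≡ 362 (mod 397)
362 ≡ 362 (mod 397); signature holds.

genuine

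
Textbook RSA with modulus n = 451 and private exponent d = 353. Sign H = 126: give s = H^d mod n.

290

H^2 ≡ 126^2 = 15876 ≡ 91
H^4 ≡ 91^2 = 8281 ≡ 163
H^8 ≡ 163^2 = 26569 ≡ 411
H^16 ≡ 411^2 = 168921 ≡ 247
H^32 ≡ 247^2 = 61009 ≡ 124
H^64 ≡ 124^2 = 15376 ≡ 42
H^128 ≡ 42^2 = 1764 ≡ 411
H^256 ≡ 411^2 = 168921 ≡ 247
353 = 256 + 64 + 32 + 1, so H^353 ≡ 247·42·124·126 ≡ 290 (mod 451)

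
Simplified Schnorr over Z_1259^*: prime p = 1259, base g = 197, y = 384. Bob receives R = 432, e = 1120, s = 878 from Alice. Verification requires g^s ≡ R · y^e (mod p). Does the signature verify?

does not verify

g^s mod p:
197^2 = 38809 ≡ 1039
197^4 ≡ 1039^2 = 1079521 ≡ 558
197^8 ≡ 558^2 = 311364 ≡ 391
197^16 ≡ 391^2 = 152881 ≡ 542
197^32 ≡ 542^2 = 293764 ≡ 417
197^64 ≡ 417^2 = 173889 ≡ 147
197^128 ≡ 147^2 = 21609 ≡ 206
197^256 ≡ 206^2 = 42436 ≡ 889
197^512 ≡ 889^2 = 790321 ≡ 928
878 = 512 + 256 + 64 + 32 + 8 + 4 + 2, so 197^878 ≡ 928·889·147·417·391·558·1039 ≡ 151 (mod 1259)
R · y^e mod p:
384^2 = 147456 ≡ 153
384^4 ≡ 153^2 = 23409 ≡ 747
384^8 ≡ 747^2 = 558009 ≡ 272
384^16 ≡ 272^2 = 73984 ≡ 962
384^32 ≡ 962^2 = 925444 ≡ 79
384^64 ≡ 79^2 = 6241 ≡ 1205
384^128 ≡ 1205^2 = 1452025 ≡ 398
384^256 ≡ 398^2 = 158404 ≡ 1029
384^512 ≡ 1029^2 = 1058841 ≡ 22
384^1024 ≡ 22^2 = 484
1120 = 1024 + 64 + 32, so 384^1120 ≡ 484·1205·79 ≡ 16 (mod 1259)
432·16 = 6912 ≡ 617 (mod 1259)
151 ≠ 617; the check fails.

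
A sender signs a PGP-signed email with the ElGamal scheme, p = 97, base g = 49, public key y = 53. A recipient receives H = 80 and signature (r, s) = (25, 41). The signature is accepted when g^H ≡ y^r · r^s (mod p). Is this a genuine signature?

forged

Left side g^H mod p:
49^2 = 2401 ≡ 73
49^4 ≡ 73^2 = 5329 ≡ 91
49^8 ≡ 91^2 = 8281 ≡ 36
49^16 ≡ 36^2 = 1296 ≡ 35
49^32 ≡ 35^2 = 1225 ≡ 61
49^64 ≡ 61^2 = 3721 ≡ 35
80 = 64 + 16, so 49^80 ≡ 35·35 ≡ 61 (mod 97)
Right side y^r · r^s mod p:
53^2 = 2809 ≡ 93
53^4 ≡ 93^2 = 8649 ≡ 16
53^8 ≡ 16^2 = 256 ≡ 62
53^16 ≡ 62^2 = 3844 ≡ 61
25 = 16 + 8 + 1, so 53^25 ≡ 61·62·53 ≡ 44 (mod 97)
25^2 = 625 ≡ 43
25^4 ≡ 43^2 = 1849 ≡ 6
25^8 ≡ 6^2 = 36
25^16 ≡ 36^2 = 1296 ≡ 35
25^32 ≡ 35^2 = 1225 ≡ 61
41 = 32 + 8 + 1, so 25^41 ≡ 61·36·25 ≡ 95 (mod 97)
44·95 = 4180 ≡ 9 (mod 97)
61 ≠ 9, so verification fails.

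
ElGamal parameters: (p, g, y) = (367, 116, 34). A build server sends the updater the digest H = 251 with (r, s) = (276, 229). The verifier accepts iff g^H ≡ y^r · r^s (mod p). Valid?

yes

Left side g^H mod p:
116^2 = 13456 ≡ 244
116^4 ≡ 244^2 = 59536 ≡ 82
116^8 ≡ 82^2 = 6724 ≡ 118
116^16 ≡ 118^2 = 13924 ≡ 345
116^32 ≡ 345^2 = 119025 ≡ 117
116^64 ≡ 117^2 = 13689 ≡ 110
116^128 ≡ 110^2 = 12100 ≡ 356
251 = 128 + 64 + 32 + 16 + 8 + 2 + 1, so 116^251 ≡ 356·110·117·345·118·244·116 ≡ 155 (mod 367)
Right side y^r · r^s mod p:
34^2 = 1156 ≡ 55
34^4 ≡ 55^2 = 3025 ≡ 89
34^8 ≡ 89^2 = 7921 ≡ 214
34^16 ≡ 214^2 = 45796 ≡ 288
34^32 ≡ 288^2 = 82944 ≡ 2
34^64 ≡ 2^2 = 4
34^128 ≡ 4^2 = 16
34^256 ≡ 16^2 = 256
276 = 256 + 16 + 4, so 34^276 ≡ 256·288·89 ≡ 199 (mod 367)
276^2 = 76176 ≡ 207
276^4 ≡ 207^2 = 42849 ≡ 277
276^8 ≡ 277^2 = 76729 ≡ 26
276^16 ≡ 26^2 = 676 ≡ 309
276^32 ≡ 309^2 = 95481 ≡ 61
276^64 ≡ 61^2 = 3721 ≡ 51
276^128 ≡ 51^2 = 2601 ≡ 32
229 = 128 + 64 + 32 + 4 + 1, so 276^229 ≡ 32·51·61·277·276 ≡ 10 (mod 367)
199·10 = 1990 ≡ 155 (mod 367)
155 ≡ 155 (mod 367), so the signature is genuine.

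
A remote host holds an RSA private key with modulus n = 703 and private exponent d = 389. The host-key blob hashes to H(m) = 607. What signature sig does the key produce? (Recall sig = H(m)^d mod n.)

Squares mod 703: (H(m))^1≡607, (H(m))^2≡77, (H(m))^4≡305, (H(m))^8≡229, (H(m))^16≡419, (H(m))^32≡514, (H(m))^64≡571, (H(m))^128≡552, (H(m))^256≡305
389 = 256 + 128 + 4 + 1, so (H(m))^389 ≡ 305·552·305·607 ≡ 18 (mod 703)

18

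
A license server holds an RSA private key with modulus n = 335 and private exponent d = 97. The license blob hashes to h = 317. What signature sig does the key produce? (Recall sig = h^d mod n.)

h^2 ≡ 317^2 = 100489 ≡ 324
h^4 ≡ 324^2 = 104976 ≡ 121
h^8 ≡ 121^2 = 14641 ≡ 236
h^16 ≡ 236^2 = 55696 ≡ 86
h^32 ≡ 86^2 = 7396 ≡ 26
h^64 ≡ 26^2 = 676 ≡ 6
97 = 64 + 32 + 1, so h^97 ≡ 6·26·317 ≡ 207 (mod 335)

207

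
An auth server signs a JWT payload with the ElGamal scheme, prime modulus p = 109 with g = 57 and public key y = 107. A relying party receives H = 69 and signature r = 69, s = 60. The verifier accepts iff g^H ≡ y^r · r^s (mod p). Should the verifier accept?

Left side g^H mod p:
Squares mod 109: 57^1≡57, 57^2≡88, 57^4≡5, 57^8≡25, 57^16≡80, 57^32≡78, 57^64≡89
69 = 64 + 4 + 1, so 57^69 ≡ 89·5·57 ≡ 77 (mod 109)
Right side y^r · r^s mod p:
Squares mod 109: 107^1≡107, 107^2≡4, 107^4≡16, 107^8≡38, 107^16≡27, 107^32≡75, 107^64≡66
69 = 64 + 4 + 1, so 107^69 ≡ 66·16·107 ≡ 68 (mod 109)
Squares mod 109: 69^1≡69, 69^2≡74, 69^4≡26, 69^8≡22, 69^16≡48, 69^32≡15
60 = 32 + 16 + 8 + 4, so 69^60 ≡ 15·48·22·26 ≡ 38 (mod 109)
68·38 = 2584 ≡ 77 (mod 109)
77 ≡ 77 (mod 109), so the signature is genuine.

accept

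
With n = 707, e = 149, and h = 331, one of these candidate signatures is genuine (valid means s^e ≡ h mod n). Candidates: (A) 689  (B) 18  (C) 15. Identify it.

B

Candidate A: Squares mod 707: 689^1≡689, 689^2≡324, 689^4≡340, 689^8≡359, 689^16≡207, 689^32≡429, 689^64≡221, 689^128≡58; 149 = 128 + 16 + 4 + 1, so 689^149 ≡ 58·207·340·689 ≡ 376 (mod 707)
Candidate B: Squares mod 707: 18^1≡18, 18^2≡324, 18^4≡340, 18^8≡359, 18^16≡207, 18^32≡429, 18^64≡221, 18^128≡58; 149 = 128 + 16 + 4 + 1, so 18^149 ≡ 58·207·340·18 ≡ 331 (mod 707)
  → matches h = 331
Candidate C: Squares mod 707: 15^1≡15, 15^2≡225, 15^4≡428, 15^8≡71, 15^16≡92, 15^32≡687, 15^64≡400, 15^128≡218; 149 = 128 + 16 + 4 + 1, so 15^149 ≡ 218·92·428·15 ≡ 680 (mod 707)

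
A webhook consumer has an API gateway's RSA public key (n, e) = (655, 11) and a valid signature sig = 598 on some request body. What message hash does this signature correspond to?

sig^2 ≡ 598^2 = 357604 ≡ 629
sig^4 ≡ 629^2 = 395641 ≡ 21
sig^8 ≡ 21^2 = 441
11 = 8 + 2 + 1, so sig^11 ≡ 441·629·598 ≡ 527 (mod 655)

527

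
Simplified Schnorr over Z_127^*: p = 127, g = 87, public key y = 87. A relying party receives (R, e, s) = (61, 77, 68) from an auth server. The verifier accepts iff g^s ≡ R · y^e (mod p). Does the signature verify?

g^s mod p:
87^2 = 7569 ≡ 76
87^4 ≡ 76^2 = 5776 ≡ 61
87^8 ≡ 61^2 = 3721 ≡ 38
87^16 ≡ 38^2 = 1444 ≡ 47
87^32 ≡ 47^2 = 2209 ≡ 50
87^64 ≡ 50^2 = 2500 ≡ 87
68 = 64 + 4, so 87^68 ≡ 87·61 ≡ 100 (mod 127)
R · y^e mod p:
87^2 = 7569 ≡ 76
87^4 ≡ 76^2 = 5776 ≡ 61
87^8 ≡ 61^2 = 3721 ≡ 38
87^16 ≡ 38^2 = 1444 ≡ 47
87^32 ≡ 47^2 = 2209 ≡ 50
87^64 ≡ 50^2 = 2500 ≡ 87
77 = 64 + 8 + 4 + 1, so 87^77 ≡ 87·38·61·87 ≡ 19 (mod 127)
61·19 = 1159 ≡ 16 (mod 127)
100 ≠ 16; the check fails.

does not verify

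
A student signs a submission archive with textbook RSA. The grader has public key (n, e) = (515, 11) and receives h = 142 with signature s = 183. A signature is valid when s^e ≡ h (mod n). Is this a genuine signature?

Squares mod 515: s^1≡183, s^2≡14, s^4≡196, s^8≡306
11 = 8 + 2 + 1, so s^11 ≡ 306·14·183 ≡ 142 (mod 515)
Since 142 equals the digest 142, verification succeeds.

genuine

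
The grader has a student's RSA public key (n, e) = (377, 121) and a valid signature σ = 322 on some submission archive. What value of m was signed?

σ^2 ≡ 322^2 = 103684 ≡ 9
σ^4 ≡ 9^2 = 81
σ^8 ≡ 81^2 = 6561 ≡ 152
σ^16 ≡ 152^2 = 23104 ≡ 107
σ^32 ≡ 107^2 = 11449 ≡ 139
σ^64 ≡ 139^2 = 19321 ≡ 94
121 = 64 + 32 + 16 + 8 + 1, so σ^121 ≡ 94·139·107·152·322 ≡ 166 (mod 377)

166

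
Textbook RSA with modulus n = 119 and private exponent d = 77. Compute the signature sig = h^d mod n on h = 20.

97

h^77 mod 119 = 97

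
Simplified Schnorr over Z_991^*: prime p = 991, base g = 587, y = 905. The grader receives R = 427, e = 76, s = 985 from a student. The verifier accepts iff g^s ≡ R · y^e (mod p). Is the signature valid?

g^s mod p:
587^2 = 344569 ≡ 692
587^4 ≡ 692^2 = 478864 ≡ 211
587^8 ≡ 211^2 = 44521 ≡ 917
587^16 ≡ 917^2 = 840889 ≡ 521
587^32 ≡ 521^2 = 271441 ≡ 898
587^64 ≡ 898^2 = 806404 ≡ 721
587^128 ≡ 721^2 = 519841 ≡ 557
587^256 ≡ 557^2 = 310249 ≡ 66
587^512 ≡ 66^2 = 4356 ≡ 392
985 = 512 + 256 + 128 + 64 + 16 + 8 + 1, so 587^985 ≡ 392·66·557·721·521·917·587 ≡ 55 (mod 991)
R · y^e mod p:
905^2 = 819025 ≡ 459
905^4 ≡ 459^2 = 210681 ≡ 589
905^8 ≡ 589^2 = 346921 ≡ 71
905^16 ≡ 71^2 = 5041 ≡ 86
905^32 ≡ 86^2 = 7396 ≡ 459
905^64 ≡ 459^2 = 210681 ≡ 589
76 = 64 + 8 + 4, so 905^76 ≡ 589·71·589 ≡ 86 (mod 991)
427·86 = 36722 ≡ 55 (mod 991)
55 ≡ 55 (mod 991); signature holds.

valid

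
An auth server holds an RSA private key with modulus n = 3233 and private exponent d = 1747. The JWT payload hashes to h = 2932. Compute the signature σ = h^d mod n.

1683

h^2 ≡ 2932^2 = 8596624 ≡ 77
h^4 ≡ 77^2 = 5929 ≡ 2696
h^8 ≡ 2696^2 = 7268416 ≡ 632
h^16 ≡ 632^2 = 399424 ≡ 1765
h^32 ≡ 1765^2 = 3115225 ≡ 1846
h^64 ≡ 1846^2 = 3407716 ≡ 134
h^128 ≡ 134^2 = 17956 ≡ 1791
h^256 ≡ 1791^2 = 3207681 ≡ 545
h^512 ≡ 545^2 = 297025 ≡ 2822
h^1024 ≡ 2822^2 = 7963684 ≡ 805
1747 = 1024 + 512 + 128 + 64 + 16 + 2 + 1, so h^1747 ≡ 805·2822·1791·134·1765·77·2932 ≡ 1683 (mod 3233)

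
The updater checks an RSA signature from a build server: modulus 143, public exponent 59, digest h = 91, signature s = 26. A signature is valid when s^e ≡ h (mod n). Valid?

yes

s^2 ≡ 26^2 = 676 ≡ 104
s^4 ≡ 104^2 = 10816 ≡ 91
s^8 ≡ 91^2 = 8281 ≡ 130
s^16 ≡ 130^2 = 16900 ≡ 26
s^32 ≡ 26^2 = 676 ≡ 104
59 = 32 + 16 + 8 + 2 + 1, so s^59 ≡ 104·26·130·104·26 ≡ 91 (mod 143)
91 = h, so the signature checks out.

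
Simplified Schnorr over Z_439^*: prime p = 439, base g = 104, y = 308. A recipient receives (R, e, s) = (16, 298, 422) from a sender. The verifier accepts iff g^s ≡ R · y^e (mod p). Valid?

g^s mod p:
104^2 = 10816 ≡ 280
104^4 ≡ 280^2 = 78400 ≡ 258
104^8 ≡ 258^2 = 66564 ≡ 275
104^16 ≡ 275^2 = 75625 ≡ 117
104^32 ≡ 117^2 = 13689 ≡ 80
104^64 ≡ 80^2 = 6400 ≡ 254
104^128 ≡ 254^2 = 64516 ≡ 422
104^256 ≡ 422^2 = 178084 ≡ 289
422 = 256 + 128 + 32 + 4 + 2, so 104^422 ≡ 289·422·80·258·280 ≡ 424 (mod 439)
R · y^e mod p:
308^2 = 94864 ≡ 40
308^4 ≡ 40^2 = 1600 ≡ 283
308^8 ≡ 283^2 = 80089 ≡ 191
308^16 ≡ 191^2 = 36481 ≡ 44
308^32 ≡ 44^2 = 1936 ≡ 180
308^64 ≡ 180^2 = 32400 ≡ 353
308^128 ≡ 353^2 = 124609 ≡ 372
308^256 ≡ 372^2 = 138384 ≡ 99
298 = 256 + 32 + 8 + 2, so 308^298 ≡ 99·180·191·40 ≡ 364 (mod 439)
16·364 = 5824 ≡ 117 (mod 439)
424 ≠ 117; the check fails.

no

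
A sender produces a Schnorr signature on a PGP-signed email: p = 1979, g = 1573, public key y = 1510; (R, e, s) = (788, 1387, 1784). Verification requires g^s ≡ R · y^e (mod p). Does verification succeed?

passes

g^s mod p:
1573^2 = 2474329 ≡ 579
1573^4 ≡ 579^2 = 335241 ≡ 790
1573^8 ≡ 790^2 = 624100 ≡ 715
1573^16 ≡ 715^2 = 511225 ≡ 643
1573^32 ≡ 643^2 = 413449 ≡ 1817
1573^64 ≡ 1817^2 = 3301489 ≡ 517
1573^128 ≡ 517^2 = 267289 ≡ 124
1573^256 ≡ 124^2 = 15376 ≡ 1523
1573^512 ≡ 1523^2 = 2319529 ≡ 141
1573^1024 ≡ 141^2 = 19881 ≡ 91
1784 = 1024 + 512 + 128 + 64 + 32 + 16 + 8, so 1573^1784 ≡ 91·141·124·517·1817·643·715 ≡ 1460 (mod 1979)
R · y^e mod p:
1510^2 = 2280100 ≡ 292
1510^4 ≡ 292^2 = 85264 ≡ 167
1510^8 ≡ 167^2 = 27889 ≡ 183
1510^16 ≡ 183^2 = 33489 ≡ 1825
1510^32 ≡ 1825^2 = 3330625 ≡ 1947
1510^64 ≡ 1947^2 = 3790809 ≡ 1024
1510^128 ≡ 1024^2 = 1048576 ≡ 1685
1510^256 ≡ 1685^2 = 2839225 ≡ 1339
1510^512 ≡ 1339^2 = 1792921 ≡ 1926
1510^1024 ≡ 1926^2 = 3709476 ≡ 830
1387 = 1024 + 256 + 64 + 32 + 8 + 2 + 1, so 1510^1387 ≡ 830·1339·1024·1947·183·292·1510 ≡ 474 (mod 1979)
788·474 = 373512 ≡ 1460 (mod 1979)
1460 ≡ 1460 (mod 1979); signature holds.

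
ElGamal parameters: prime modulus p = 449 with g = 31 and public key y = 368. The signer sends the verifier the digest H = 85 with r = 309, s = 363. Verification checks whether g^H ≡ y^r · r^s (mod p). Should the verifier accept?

Left side g^H mod p:
Squares mod 449: 31^1≡31, 31^2≡63, 31^4≡377, 31^8≡245, 31^16≡308, 31^32≡125, 31^64≡359
85 = 64 + 16 + 4 + 1, so 31^85 ≡ 359·308·377·31 ≡ 187 (mod 449)
Right side y^r · r^s mod p:
Squares mod 449: 368^1≡368, 368^2≡275, 368^4≡193, 368^8≡431, 368^16≡324, 368^32≡359, 368^64≡18, 368^128≡324, 368^256≡359
309 = 256 + 32 + 16 + 4 + 1, so 368^309 ≡ 359·359·324·193·368 ≡ 39 (mod 449)
Squares mod 449: 309^1≡309, 309^2≡293, 309^4≡90, 309^8≡18, 309^16≡324, 309^32≡359, 309^64≡18, 309^128≡324, 309^256≡359
363 = 256 + 64 + 32 + 8 + 2 + 1, so 309^363 ≡ 359·18·359·18·293·309 ≡ 356 (mod 449)
39·356 = 13884 ≡ 414 (mod 449)
187 ≠ 414, so verification fails.

reject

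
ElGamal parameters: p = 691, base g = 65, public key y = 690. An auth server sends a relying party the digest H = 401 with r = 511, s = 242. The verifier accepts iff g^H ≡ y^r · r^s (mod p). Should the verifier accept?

Left side g^H mod p:
65^2 = 4225 ≡ 79
65^4 ≡ 79^2 = 6241 ≡ 22
65^8 ≡ 22^2 = 484
65^16 ≡ 484^2 = 234256 ≡ 7
65^32 ≡ 7^2 = 49
65^64 ≡ 49^2 = 2401 ≡ 328
65^128 ≡ 328^2 = 107584 ≡ 479
65^256 ≡ 479^2 = 229441 ≡ 29
401 = 256 + 128 + 16 + 1, so 65^401 ≡ 29·479·7·65 ≡ 519 (mod 691)
Right side y^r · r^s mod p:
690^2 = 476100 ≡ 1
690^4 ≡ 1^2 = 1
690^8 ≡ 1^2 = 1
690^16 ≡ 1^2 = 1
690^32 ≡ 1^2 = 1
690^64 ≡ 1^2 = 1
690^128 ≡ 1^2 = 1
690^256 ≡ 1^2 = 1
511 = 256 + 128 + 64 + 32 + 16 + 8 + 4 + 2 + 1, so 690^511 ≡ 1·1·1·1·1·1·1·1·690 ≡ 690 (mod 691)
511^2 = 261121 ≡ 614
511^4 ≡ 614^2 = 376996 ≡ 401
511^8 ≡ 401^2 = 160801 ≡ 489
511^16 ≡ 489^2 = 239121 ≡ 35
511^32 ≡ 35^2 = 1225 ≡ 534
511^64 ≡ 534^2 = 285156 ≡ 464
511^128 ≡ 464^2 = 215296 ≡ 395
242 = 128 + 64 + 32 + 16 + 2, so 511^242 ≡ 395·464·534·35·614 ≡ 172 (mod 691)
690·172 = 118680 ≡ 519 (mod 691)
519 ≡ 519 (mod 691), so the signature is genuine.

accept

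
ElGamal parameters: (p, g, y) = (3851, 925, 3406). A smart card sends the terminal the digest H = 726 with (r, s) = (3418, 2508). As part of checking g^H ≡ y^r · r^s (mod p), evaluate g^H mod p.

1020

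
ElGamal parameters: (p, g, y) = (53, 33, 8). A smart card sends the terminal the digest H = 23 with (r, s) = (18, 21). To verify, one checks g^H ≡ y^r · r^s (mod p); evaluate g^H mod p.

33^2 = 1089 ≡ 29
33^4 ≡ 29^2 = 841 ≡ 46
33^8 ≡ 46^2 = 2116 ≡ 49
33^16 ≡ 49^2 = 2401 ≡ 16
23 = 16 + 4 + 2 + 1, so 33^23 ≡ 16·46·29·33 ≡ 35 (mod 53)

35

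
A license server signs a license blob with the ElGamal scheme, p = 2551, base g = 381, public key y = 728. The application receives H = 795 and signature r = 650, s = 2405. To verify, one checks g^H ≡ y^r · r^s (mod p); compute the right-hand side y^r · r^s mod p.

1828

Squares mod 2551: 728^1≡728, 728^2≡1927, 728^4≡1624, 728^8≡2193, 728^16≡614, 728^32≡1999, 728^64≡1135, 728^128≡2521, 728^256≡900, 728^512≡1333
650 = 512 + 128 + 8 + 2, so 728^650 ≡ 1333·2521·2193·1927 ≡ 309 (mod 2551)
Squares mod 2551: 650^1≡650, 650^2≡1585, 650^4≡2041, 650^8≡2449, 650^16≡200, 650^32≡1735, 650^64≡45, 650^128≡2025, 650^256≡1168, 650^512≡1990, 650^1024≡948, 650^2048≡752
2405 = 2048 + 256 + 64 + 32 + 4 + 1, so 650^2405 ≡ 752·1168·45·1735·2041·650 ≡ 493 (mod 2551)
y^r · r^s ≡ 309·493 = 152337 ≡ 1828 (mod 2551)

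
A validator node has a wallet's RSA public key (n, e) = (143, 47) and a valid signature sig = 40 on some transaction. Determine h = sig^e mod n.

sig^2 ≡ 40^2 = 1600 ≡ 27
sig^4 ≡ 27^2 = 729 ≡ 14
sig^8 ≡ 14^2 = 196 ≡ 53
sig^16 ≡ 53^2 = 2809 ≡ 92
sig^32 ≡ 92^2 = 8464 ≡ 27
47 = 32 + 8 + 4 + 2 + 1, so sig^47 ≡ 27·53·14·27·40 ≡ 105 (mod 143)

105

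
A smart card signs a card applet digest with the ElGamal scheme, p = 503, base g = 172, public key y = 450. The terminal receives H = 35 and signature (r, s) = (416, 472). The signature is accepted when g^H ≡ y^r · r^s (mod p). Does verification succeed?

fails

Left side g^H mod p:
172^2 = 29584 ≡ 410
172^4 ≡ 410^2 = 168100 ≡ 98
172^8 ≡ 98^2 = 9604 ≡ 47
172^16 ≡ 47^2 = 2209 ≡ 197
172^32 ≡ 197^2 = 38809 ≡ 78
35 = 32 + 2 + 1, so 172^35 ≡ 78·410·172 ≡ 255 (mod 503)
Right side y^r · r^s mod p:
450^2 = 202500 ≡ 294
450^4 ≡ 294^2 = 86436 ≡ 423
450^8 ≡ 423^2 = 178929 ≡ 364
450^16 ≡ 364^2 = 132496 ≡ 207
450^32 ≡ 207^2 = 42849 ≡ 94
450^64 ≡ 94^2 = 8836 ≡ 285
450^128 ≡ 285^2 = 81225 ≡ 242
450^256 ≡ 242^2 = 58564 ≡ 216
416 = 256 + 128 + 32, so 450^416 ≡ 216·242·94 ≡ 264 (mod 503)
416^2 = 173056 ≡ 24
416^4 ≡ 24^2 = 576 ≡ 73
416^8 ≡ 73^2 = 5329 ≡ 299
416^16 ≡ 299^2 = 89401 ≡ 370
416^32 ≡ 370^2 = 136900 ≡ 84
416^64 ≡ 84^2 = 7056 ≡ 14
416^128 ≡ 14^2 = 196
416^256 ≡ 196^2 = 38416 ≡ 188
472 = 256 + 128 + 64 + 16 + 8, so 416^472 ≡ 188·196·14·370·299 ≡ 144 (mod 503)
264·144 = 38016 ≡ 291 (mod 503)
255 ≠ 291, so verification fails.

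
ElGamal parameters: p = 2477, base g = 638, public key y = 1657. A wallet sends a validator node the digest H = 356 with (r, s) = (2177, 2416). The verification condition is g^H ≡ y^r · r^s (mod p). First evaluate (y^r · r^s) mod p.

1657^2 = 2745649 ≡ 1133
1657^4 ≡ 1133^2 = 1283689 ≡ 603
1657^8 ≡ 603^2 = 363609 ≡ 1967
1657^16 ≡ 1967^2 = 3869089 ≡ 15
1657^32 ≡ 15^2 = 225
1657^64 ≡ 225^2 = 50625 ≡ 1085
1657^128 ≡ 1085^2 = 1177225 ≡ 650
1657^256 ≡ 650^2 = 422500 ≡ 1410
1657^512 ≡ 1410^2 = 1988100 ≡ 1546
1657^1024 ≡ 1546^2 = 2390116 ≡ 2288
1657^2048 ≡ 2288^2 = 5234944 ≡ 1043
2177 = 2048 + 128 + 1, so 1657^2177 ≡ 1043·650·1657 ≡ 1541 (mod 2477)
2177^2 = 4739329 ≡ 828
2177^4 ≡ 828^2 = 685584 ≡ 1932
2177^8 ≡ 1932^2 = 3732624 ≡ 2262
2177^16 ≡ 2262^2 = 5116644 ≡ 1639
2177^32 ≡ 1639^2 = 2686321 ≡ 1253
2177^64 ≡ 1253^2 = 1570009 ≡ 2068
2177^128 ≡ 2068^2 = 4276624 ≡ 1322
2177^256 ≡ 1322^2 = 1747684 ≡ 1399
2177^512 ≡ 1399^2 = 1957201 ≡ 371
2177^1024 ≡ 371^2 = 137641 ≡ 1406
2177^2048 ≡ 1406^2 = 1976836 ≡ 190
2416 = 2048 + 256 + 64 + 32 + 16, so 2177^2416 ≡ 190·1399·2068·1253·1639 ≡ 504 (mod 2477)
y^r · r^s ≡ 1541·504 = 776664 ≡ 1363 (mod 2477)

1363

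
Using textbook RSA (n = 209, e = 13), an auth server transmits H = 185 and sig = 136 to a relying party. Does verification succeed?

sig^13 mod 209 = 185
185 = H, so the signature checks out.

passes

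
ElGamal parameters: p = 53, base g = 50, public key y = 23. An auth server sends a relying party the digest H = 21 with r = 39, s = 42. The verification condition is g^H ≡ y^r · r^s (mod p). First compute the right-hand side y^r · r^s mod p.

12

Squares mod 53: 23^1≡23, 23^2≡52, 23^4≡1, 23^8≡1, 23^16≡1, 23^32≡1
39 = 32 + 4 + 2 + 1, so 23^39 ≡ 1·1·52·23 ≡ 30 (mod 53)
Squares mod 53: 39^1≡39, 39^2≡37, 39^4≡44, 39^8≡28, 39^16≡42, 39^32≡15
42 = 32 + 8 + 2, so 39^42 ≡ 15·28·37 ≡ 11 (mod 53)
y^r · r^s ≡ 30·11 = 330 ≡ 12 (mod 53)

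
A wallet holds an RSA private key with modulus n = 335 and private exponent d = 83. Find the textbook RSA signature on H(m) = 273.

Squares mod 335: (H(m))^1≡273, (H(m))^2≡159, (H(m))^4≡156, (H(m))^8≡216, (H(m))^16≡91, (H(m))^32≡241, (H(m))^64≡126
83 = 64 + 16 + 2 + 1, so (H(m))^83 ≡ 126·91·159·273 ≡ 187 (mod 335)

187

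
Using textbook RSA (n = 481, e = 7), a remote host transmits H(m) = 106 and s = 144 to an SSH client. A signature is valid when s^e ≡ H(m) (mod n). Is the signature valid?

invalid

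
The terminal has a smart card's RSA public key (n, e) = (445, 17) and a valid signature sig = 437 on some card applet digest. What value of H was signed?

Squares mod 445: sig^1≡437, sig^2≡64, sig^4≡91, sig^8≡271, sig^16≡16
17 = 16 + 1, so sig^17 ≡ 16·437 ≡ 317 (mod 445)

317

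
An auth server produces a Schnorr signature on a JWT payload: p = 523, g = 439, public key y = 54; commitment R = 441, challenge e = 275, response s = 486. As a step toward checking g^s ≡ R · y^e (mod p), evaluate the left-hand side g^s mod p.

285

439^2 = 192721 ≡ 257
439^4 ≡ 257^2 = 66049 ≡ 151
439^8 ≡ 151^2 = 22801 ≡ 312
439^16 ≡ 312^2 = 97344 ≡ 66
439^32 ≡ 66^2 = 4356 ≡ 172
439^64 ≡ 172^2 = 29584 ≡ 296
439^128 ≡ 296^2 = 87616 ≡ 275
439^256 ≡ 275^2 = 75625 ≡ 313
486 = 256 + 128 + 64 + 32 + 4 + 2, so 439^486 ≡ 313·275·296·172·151·257 ≡ 285 (mod 523)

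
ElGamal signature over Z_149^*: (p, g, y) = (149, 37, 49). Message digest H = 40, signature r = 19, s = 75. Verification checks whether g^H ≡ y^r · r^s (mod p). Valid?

no

Left side g^H mod p:
37^2 = 1369 ≡ 28
37^4 ≡ 28^2 = 784 ≡ 39
37^8 ≡ 39^2 = 1521 ≡ 31
37^16 ≡ 31^2 = 961 ≡ 67
37^32 ≡ 67^2 = 4489 ≡ 19
40 = 32 + 8, so 37^40 ≡ 19·31 ≡ 142 (mod 149)
Right side y^r · r^s mod p:
49^2 = 2401 ≡ 17
49^4 ≡ 17^2 = 289 ≡ 140
49^8 ≡ 140^2 = 19600 ≡ 81
49^16 ≡ 81^2 = 6561 ≡ 5
19 = 16 + 2 + 1, so 49^19 ≡ 5·17·49 ≡ 142 (mod 149)
19^2 = 361 ≡ 63
19^4 ≡ 63^2 = 3969 ≡ 95
19^8 ≡ 95^2 = 9025 ≡ 85
19^16 ≡ 85^2 = 7225 ≡ 73
19^32 ≡ 73^2 = 5329 ≡ 114
19^64 ≡ 114^2 = 12996 ≡ 33
75 = 64 + 8 + 2 + 1, so 19^75 ≡ 33·85·63·19 ≡ 19 (mod 149)
142·19 = 2698 ≡ 16 (mod 149)
142 ≠ 16, so verification fails.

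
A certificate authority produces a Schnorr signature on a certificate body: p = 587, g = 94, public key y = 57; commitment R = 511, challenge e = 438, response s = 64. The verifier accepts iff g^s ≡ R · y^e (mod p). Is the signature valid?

valid

g^s mod p:
94^64 mod 587 = 225
R · y^e mod p:
57^438 mod 587 = 82
511·82 = 41902 ≡ 225 (mod 587)
225 ≡ 225 (mod 587); signature holds.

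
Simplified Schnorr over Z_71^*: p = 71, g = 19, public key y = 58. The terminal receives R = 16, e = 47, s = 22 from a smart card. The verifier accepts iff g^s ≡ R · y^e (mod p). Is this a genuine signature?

genuine

g^s mod p:
Squares mod 71: 19^1≡19, 19^2≡6, 19^4≡36, 19^8≡18, 19^16≡40
22 = 16 + 4 + 2, so 19^22 ≡ 40·36·6 ≡ 49 (mod 71)
R · y^e mod p:
Squares mod 71: 58^1≡58, 58^2≡27, 58^4≡19, 58^8≡6, 58^16≡36, 58^32≡18
47 = 32 + 8 + 4 + 2 + 1, so 58^47 ≡ 18·6·19·27·58 ≡ 43 (mod 71)
16·43 = 688 ≡ 49 (mod 71)
49 ≡ 49 (mod 71); signature holds.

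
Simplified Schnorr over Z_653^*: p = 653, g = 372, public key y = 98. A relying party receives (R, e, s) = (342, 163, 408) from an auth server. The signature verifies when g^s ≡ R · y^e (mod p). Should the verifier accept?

g^s mod p:
372^2 = 138384 ≡ 601
372^4 ≡ 601^2 = 361201 ≡ 92
372^8 ≡ 92^2 = 8464 ≡ 628
372^16 ≡ 628^2 = 394384 ≡ 625
372^32 ≡ 625^2 = 390625 ≡ 131
372^64 ≡ 131^2 = 17161 ≡ 183
372^128 ≡ 183^2 = 33489 ≡ 186
372^256 ≡ 186^2 = 34596 ≡ 640
408 = 256 + 128 + 16 + 8, so 372^408 ≡ 640·186·625·628 ≡ 629 (mod 653)
R · y^e mod p:
98^2 = 9604 ≡ 462
98^4 ≡ 462^2 = 213444 ≡ 566
98^8 ≡ 566^2 = 320356 ≡ 386
98^16 ≡ 386^2 = 148996 ≡ 112
98^32 ≡ 112^2 = 12544 ≡ 137
98^64 ≡ 137^2 = 18769 ≡ 485
98^128 ≡ 485^2 = 235225 ≡ 145
163 = 128 + 32 + 2 + 1, so 98^163 ≡ 145·137·462·98 ≡ 149 (mod 653)
342·149 = 50958 ≡ 24 (mod 653)
629 ≠ 24; the check fails.

reject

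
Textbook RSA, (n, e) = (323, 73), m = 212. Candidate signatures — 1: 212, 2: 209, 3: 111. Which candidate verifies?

Candidate 1: Squares mod 323: 212^1≡212, 212^2≡47, 212^4≡271, 212^8≡120, 212^16≡188, 212^32≡137, 212^64≡35; 73 = 64 + 8 + 1, so 212^73 ≡ 35·120·212 ≡ 212 (mod 323)
  → matches m = 212
Candidate 2: Squares mod 323: 209^1≡209, 209^2≡76, 209^4≡285, 209^8≡152, 209^16≡171, 209^32≡171, 209^64≡171; 73 = 64 + 8 + 1, so 209^73 ≡ 171·152·209 ≡ 114 (mod 323)
Candidate 3: Squares mod 323: 111^1≡111, 111^2≡47, 111^4≡271, 111^8≡120, 111^16≡188, 111^32≡137, 111^64≡35; 73 = 64 + 8 + 1, so 111^73 ≡ 35·120·111 ≡ 111 (mod 323)

1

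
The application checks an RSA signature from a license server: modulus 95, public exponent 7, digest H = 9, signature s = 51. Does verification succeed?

fails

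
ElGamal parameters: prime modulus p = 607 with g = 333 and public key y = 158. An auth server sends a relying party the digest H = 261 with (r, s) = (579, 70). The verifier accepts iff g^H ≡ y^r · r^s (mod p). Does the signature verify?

does not verify

Left side g^H mod p:
Squares mod 607: 333^1≡333, 333^2≡415, 333^4≡444, 333^8≡468, 333^16≡504, 333^32≡290, 333^64≡334, 333^128≡475, 333^256≡428
261 = 256 + 4 + 1, so 333^261 ≡ 428·444·333 ≡ 299 (mod 607)
Right side y^r · r^s mod p:
Squares mod 607: 158^1≡158, 158^2≡77, 158^4≡466, 158^8≡457, 158^16≡41, 158^32≡467, 158^64≡176, 158^128≡19, 158^256≡361, 158^512≡423
579 = 512 + 64 + 2 + 1, so 158^579 ≡ 423·176·77·158 ≡ 532 (mod 607)
Squares mod 607: 579^1≡579, 579^2≡177, 579^4≡372, 579^8≡595, 579^16≡144, 579^32≡98, 579^64≡499
70 = 64 + 4 + 2, so 579^70 ≡ 499·372·177 ≡ 460 (mod 607)
532·460 = 244720 ≡ 99 (mod 607)
299 ≠ 99, so verification fails.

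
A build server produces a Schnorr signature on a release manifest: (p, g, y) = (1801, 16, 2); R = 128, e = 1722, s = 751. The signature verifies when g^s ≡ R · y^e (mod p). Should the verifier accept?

g^s mod p:
16^751 mod 1801 = 16
R · y^e mod p:
2^1722 mod 1801 = 1576
128·1576 = 201728 ≡ 16 (mod 1801)
16 ≡ 16 (mod 1801); signature holds.

accept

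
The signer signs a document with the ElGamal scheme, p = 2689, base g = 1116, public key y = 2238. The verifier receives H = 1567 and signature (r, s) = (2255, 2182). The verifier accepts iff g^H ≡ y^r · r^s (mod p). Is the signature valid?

valid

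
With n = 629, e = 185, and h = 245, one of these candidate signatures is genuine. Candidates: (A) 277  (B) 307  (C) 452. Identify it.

C

Candidate A: Squares mod 629: 277^1≡277, 277^2≡620, 277^4≡81, 277^8≡271, 277^16≡477, 277^32≡460, 277^64≡256, 277^128≡120; 185 = 128 + 32 + 16 + 8 + 1, so 277^185 ≡ 120·460·477·271·277 ≡ 607 (mod 629)
Candidate B: Squares mod 629: 307^1≡307, 307^2≡528, 307^4≡137, 307^8≡528, 307^16≡137, 307^32≡528, 307^64≡137, 307^128≡528; 185 = 128 + 32 + 16 + 8 + 1, so 307^185 ≡ 528·528·137·528·307 ≡ 545 (mod 629)
Candidate C: Squares mod 629: 452^1≡452, 452^2≡508, 452^4≡174, 452^8≡84, 452^16≡137, 452^32≡528, 452^64≡137, 452^128≡528; 185 = 128 + 32 + 16 + 8 + 1, so 452^185 ≡ 528·528·137·84·452 ≡ 245 (mod 629)
  → matches h = 245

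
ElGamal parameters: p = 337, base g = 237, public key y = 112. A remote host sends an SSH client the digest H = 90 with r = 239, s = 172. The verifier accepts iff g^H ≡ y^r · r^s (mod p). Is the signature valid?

invalid

Left side g^H mod p:
Squares mod 337: 237^1≡237, 237^2≡227, 237^4≡305, 237^8≡13, 237^16≡169, 237^32≡253, 237^64≡316
90 = 64 + 16 + 8 + 2, so 237^90 ≡ 316·169·13·227 ≡ 187 (mod 337)
Right side y^r · r^s mod p:
Squares mod 337: 112^1≡112, 112^2≡75, 112^4≡233, 112^8≡32, 112^16≡13, 112^32≡169, 112^64≡253, 112^128≡316
239 = 128 + 64 + 32 + 8 + 4 + 2 + 1, so 112^239 ≡ 316·253·169·32·233·75·112 ≡ 313 (mod 337)
Squares mod 337: 239^1≡239, 239^2≡168, 239^4≡253, 239^8≡316, 239^16≡104, 239^32≡32, 239^64≡13, 239^128≡169
172 = 128 + 32 + 8 + 4, so 239^172 ≡ 169·32·316·253 ≡ 253 (mod 337)
313·253 = 79189 ≡ 331 (mod 337)
187 ≠ 331, so verification fails.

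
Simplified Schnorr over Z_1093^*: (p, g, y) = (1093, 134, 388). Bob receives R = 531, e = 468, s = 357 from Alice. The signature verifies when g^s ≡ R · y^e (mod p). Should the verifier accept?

reject

g^s mod p:
Squares mod 1093: 134^1≡134, 134^2≡468, 134^4≡424, 134^8≡524, 134^16≡233, 134^32≡732, 134^64≡254, 134^128≡29, 134^256≡841
357 = 256 + 64 + 32 + 4 + 1, so 134^357 ≡ 841·254·732·424·134 ≡ 128 (mod 1093)
R · y^e mod p:
Squares mod 1093: 388^1≡388, 388^2≡803, 388^4≡1032, 388^8≡442, 388^16≡810, 388^32≡300, 388^64≡374, 388^128≡1065, 388^256≡784
468 = 256 + 128 + 64 + 16 + 4, so 388^468 ≡ 784·1065·374·810·1032 ≡ 81 (mod 1093)
531·81 = 43011 ≡ 384 (mod 1093)
128 ≠ 384; the check fails.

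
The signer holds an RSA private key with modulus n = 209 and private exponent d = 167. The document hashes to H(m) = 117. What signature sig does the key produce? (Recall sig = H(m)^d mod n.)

72

Squares mod 209: (H(m))^1≡117, (H(m))^2≡104, (H(m))^4≡157, (H(m))^8≡196, (H(m))^16≡169, (H(m))^32≡137, (H(m))^64≡168, (H(m))^128≡9
167 = 128 + 32 + 4 + 2 + 1, so (H(m))^167 ≡ 9·137·157·104·117 ≡ 72 (mod 209)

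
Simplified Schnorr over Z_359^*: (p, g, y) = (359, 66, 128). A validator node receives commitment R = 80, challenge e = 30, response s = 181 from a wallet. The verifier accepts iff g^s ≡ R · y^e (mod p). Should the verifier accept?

accept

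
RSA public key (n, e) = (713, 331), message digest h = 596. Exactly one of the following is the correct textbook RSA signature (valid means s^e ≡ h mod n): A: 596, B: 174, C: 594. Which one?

A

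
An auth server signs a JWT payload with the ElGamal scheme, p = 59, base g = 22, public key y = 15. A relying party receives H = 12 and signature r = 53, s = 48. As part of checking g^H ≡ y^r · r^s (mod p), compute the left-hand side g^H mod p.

53

22^2 = 484 ≡ 12
22^4 ≡ 12^2 = 144 ≡ 26
22^8 ≡ 26^2 = 676 ≡ 27
12 = 8 + 4, so 22^12 ≡ 27·26 ≡ 53 (mod 59)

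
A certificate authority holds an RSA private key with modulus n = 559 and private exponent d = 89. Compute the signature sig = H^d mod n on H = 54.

188

H^2 ≡ 54^2 = 2916 ≡ 121
H^4 ≡ 121^2 = 14641 ≡ 107
H^8 ≡ 107^2 = 11449 ≡ 269
H^16 ≡ 269^2 = 72361 ≡ 250
H^32 ≡ 250^2 = 62500 ≡ 451
H^64 ≡ 451^2 = 203401 ≡ 484
89 = 64 + 16 + 8 + 1, so H^89 ≡ 484·250·269·54 ≡ 188 (mod 559)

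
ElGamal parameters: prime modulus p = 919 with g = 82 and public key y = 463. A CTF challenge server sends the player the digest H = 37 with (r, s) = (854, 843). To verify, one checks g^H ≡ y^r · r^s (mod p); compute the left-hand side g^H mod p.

543

Squares mod 919: 82^1≡82, 82^2≡291, 82^4≡133, 82^8≡228, 82^16≡520, 82^32≡214
37 = 32 + 4 + 1, so 82^37 ≡ 214·133·82 ≡ 543 (mod 919)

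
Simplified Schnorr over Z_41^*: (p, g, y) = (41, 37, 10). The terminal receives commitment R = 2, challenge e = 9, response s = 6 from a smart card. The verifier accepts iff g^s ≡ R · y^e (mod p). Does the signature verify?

does not verify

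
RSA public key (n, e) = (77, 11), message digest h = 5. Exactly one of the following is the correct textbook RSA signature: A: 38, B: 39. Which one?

Candidate A: 38^2 = 1444 ≡ 58; 38^4 ≡ 58^2 = 3364 ≡ 53; 38^8 ≡ 53^2 = 2809 ≡ 37; 11 = 8 + 2 + 1, so 38^11 ≡ 37·58·38 ≡ 5 (mod 77)
  → matches h = 5
Candidate B: 39^2 = 1521 ≡ 58; 39^4 ≡ 58^2 = 3364 ≡ 53; 39^8 ≡ 53^2 = 2809 ≡ 37; 11 = 8 + 2 + 1, so 39^11 ≡ 37·58·39 ≡ 72 (mod 77)

A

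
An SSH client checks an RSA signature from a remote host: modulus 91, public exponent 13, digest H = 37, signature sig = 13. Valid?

sig^2 ≡ 13^2 = 169 ≡ 78
sig^4 ≡ 78^2 = 6084 ≡ 78
sig^8 ≡ 78^2 = 6084 ≡ 78
13 = 8 + 4 + 1, so sig^13 ≡ 78·78·13 ≡ 13 (mod 91)
13 ≠ 37, so verification fails.

no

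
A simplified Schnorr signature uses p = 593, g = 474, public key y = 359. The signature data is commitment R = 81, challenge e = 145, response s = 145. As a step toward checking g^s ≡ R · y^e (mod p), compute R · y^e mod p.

359^145 mod 593 = 418
R · y^e ≡ 81·418 = 33858 ≡ 57 (mod 593)

57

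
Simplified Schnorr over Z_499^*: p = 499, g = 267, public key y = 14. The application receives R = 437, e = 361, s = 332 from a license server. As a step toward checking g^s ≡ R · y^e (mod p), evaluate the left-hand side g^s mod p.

139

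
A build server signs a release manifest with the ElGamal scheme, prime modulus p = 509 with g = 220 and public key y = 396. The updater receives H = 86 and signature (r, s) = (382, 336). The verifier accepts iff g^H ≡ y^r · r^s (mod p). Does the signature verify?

verifies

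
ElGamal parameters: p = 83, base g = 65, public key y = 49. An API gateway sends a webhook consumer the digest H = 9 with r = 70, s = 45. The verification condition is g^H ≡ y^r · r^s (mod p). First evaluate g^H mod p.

59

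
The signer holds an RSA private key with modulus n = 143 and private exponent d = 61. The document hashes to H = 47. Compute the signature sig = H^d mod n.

47

H^61 mod 143 = 47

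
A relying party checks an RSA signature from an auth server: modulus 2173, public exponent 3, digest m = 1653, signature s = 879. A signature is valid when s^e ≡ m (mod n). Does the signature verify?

s^2 ≡ 879^2 = 772641 ≡ 1226
3 = 2 + 1, so s^3 ≡ 1226·879 ≡ 2019 (mod 2173)
s^3 mod 2173 = 2019, but m = 1653.

does not verify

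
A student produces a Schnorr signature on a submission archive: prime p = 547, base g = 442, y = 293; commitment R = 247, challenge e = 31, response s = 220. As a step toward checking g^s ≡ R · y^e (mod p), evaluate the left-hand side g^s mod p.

442^220 mod 547 = 422

422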